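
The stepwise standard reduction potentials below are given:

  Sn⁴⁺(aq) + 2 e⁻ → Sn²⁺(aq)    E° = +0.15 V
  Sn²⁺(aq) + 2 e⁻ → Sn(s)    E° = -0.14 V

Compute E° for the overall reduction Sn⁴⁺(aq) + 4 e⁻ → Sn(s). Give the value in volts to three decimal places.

+0.005 V

Adding the free-energy changes (−nFE°) of the two steps gives −n₃FE°₃ = −n₁FE°₁ − n₂FE°₂.
E°₃ = (2×+0.15 + 2×-0.14) / 4 = (+0.020) / 4 = +0.005 V.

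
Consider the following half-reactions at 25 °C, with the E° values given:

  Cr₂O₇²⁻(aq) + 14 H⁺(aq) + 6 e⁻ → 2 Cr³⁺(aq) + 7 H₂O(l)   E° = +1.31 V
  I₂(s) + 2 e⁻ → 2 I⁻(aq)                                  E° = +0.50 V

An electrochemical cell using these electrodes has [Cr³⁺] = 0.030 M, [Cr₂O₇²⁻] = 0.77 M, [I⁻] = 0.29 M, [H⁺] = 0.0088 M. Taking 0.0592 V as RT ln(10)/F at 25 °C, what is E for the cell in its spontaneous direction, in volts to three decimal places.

+0.523 V

Cr₂O₇²⁻/Cr³⁺ is the cathode (higher E°), I₂/I⁻ the anode: E°cell = +1.31 − (+0.50) = +0.81 V, n = 6.
Overall: Cr₂O₇²⁻(aq) + 14 H⁺(aq) + 6 I⁻(aq) → 2 Cr³⁺(aq) + 7 H₂O(l) + 3 I₂(s)
Q = [Cr³⁺]^2 / ([Cr₂O₇²⁻]·[H⁺]^14·[I⁻]^6); log Q = 29.071.
E = E° − (0.0592/n) log Q = +0.81 − (0.0592/6)(29.071) = +0.523 V.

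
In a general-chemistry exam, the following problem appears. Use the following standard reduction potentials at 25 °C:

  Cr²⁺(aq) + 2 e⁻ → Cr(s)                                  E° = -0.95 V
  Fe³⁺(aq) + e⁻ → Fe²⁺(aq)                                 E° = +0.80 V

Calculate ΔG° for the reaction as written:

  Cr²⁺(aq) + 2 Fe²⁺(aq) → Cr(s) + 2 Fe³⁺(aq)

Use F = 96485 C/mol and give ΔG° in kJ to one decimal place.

As written, Cr²⁺/Cr is reduced (cathode) and Fe³⁺/Fe²⁺ is oxidised (anode), so E°cell = (-0.95) − (+0.80) = -1.75 V.
Balancing electrons gives n = 2.
ΔG° = −nFE° = −(2)(96485)(-1.75) = 337,698 J = +337.7 kJ.

+337.7 kJ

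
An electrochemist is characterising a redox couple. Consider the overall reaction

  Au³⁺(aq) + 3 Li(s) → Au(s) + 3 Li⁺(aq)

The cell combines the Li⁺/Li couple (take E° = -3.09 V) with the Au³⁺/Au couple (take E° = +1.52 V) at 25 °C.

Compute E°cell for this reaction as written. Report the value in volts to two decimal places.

+4.61 V

The Au³⁺/Au couple has the higher reduction potential, so it is the cathode; Li⁺/Li is oxidised at the anode.
E°cell = E°(cathode) − E°(anode) = (+1.52) − (-3.09) = +4.61 V.
Since E°cell > 0, the reaction is spontaneous under standard conditions.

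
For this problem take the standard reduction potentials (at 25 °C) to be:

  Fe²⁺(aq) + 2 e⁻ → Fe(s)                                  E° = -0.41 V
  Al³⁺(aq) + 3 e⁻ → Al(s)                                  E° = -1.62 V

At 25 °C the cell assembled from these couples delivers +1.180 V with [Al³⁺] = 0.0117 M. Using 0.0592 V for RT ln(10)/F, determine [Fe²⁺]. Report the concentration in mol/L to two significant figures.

Fe²⁺/Fe is the cathode, Al³⁺/Al the anode: E°cell = +1.21 V, n = 6.
Overall reaction: 3 Fe²⁺(aq) + 2 Al(s) → 3 Fe(s) + 2 Al³⁺(aq); Q = [Al³⁺]^2/[Fe²⁺]^3.
From E = E° − (0.0592/n) log Q: log Q = (E° − E)·n/0.0592 = (+1.21 − (+1.180))·6/0.0592 = 3.0405.
So 3·log[Fe²⁺] = 2·log(0.0117) − log Q = -3.8636 − (3.0405) = -6.9041; log[Fe²⁺] = -6.9041 / 3 = -2.3014; [Fe²⁺] = 10^(-2.3014) ≈ 0.0050 M.

0.0050 M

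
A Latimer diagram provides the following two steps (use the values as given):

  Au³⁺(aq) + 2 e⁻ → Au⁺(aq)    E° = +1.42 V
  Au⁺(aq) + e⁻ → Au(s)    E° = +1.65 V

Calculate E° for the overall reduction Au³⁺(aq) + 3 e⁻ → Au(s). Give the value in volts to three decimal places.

+1.497 V

Standard free energies of sequential steps add: ΔG°₃ = ΔG°₁ + ΔG°₂, so n₃E°₃ = n₁E°₁ + n₂E°₂.
E°₃ = (2×+1.42 + 1×+1.65) / 3 = (+4.490) / 3 = +1.497 V.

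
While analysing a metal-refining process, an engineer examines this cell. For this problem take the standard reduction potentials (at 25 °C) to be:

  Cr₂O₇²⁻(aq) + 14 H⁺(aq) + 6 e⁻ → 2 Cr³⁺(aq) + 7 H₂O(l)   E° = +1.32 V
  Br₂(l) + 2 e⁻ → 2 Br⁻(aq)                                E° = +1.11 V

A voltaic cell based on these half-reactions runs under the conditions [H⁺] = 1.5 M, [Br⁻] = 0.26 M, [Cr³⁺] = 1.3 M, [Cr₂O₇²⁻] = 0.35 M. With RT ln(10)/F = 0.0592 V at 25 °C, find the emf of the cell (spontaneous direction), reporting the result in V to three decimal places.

+0.193 V

Cr₂O₇²⁻/Cr³⁺ is the cathode (higher E°), Br₂/Br⁻ the anode: E°cell = +1.32 − (+1.11) = +0.21 V, n = 6.
Overall: Cr₂O₇²⁻(aq) + 14 H⁺(aq) + 6 Br⁻(aq) → 2 Cr³⁺(aq) + 7 H₂O(l) + 3 Br₂(l)
Q = [Cr³⁺]^2 / ([Cr₂O₇²⁻]·[H⁺]^14·[Br⁻]^6); log Q = 1.729.
E = E° − (0.0592/n) log Q = +0.21 − (0.0592/6)(1.729) = +0.193 V.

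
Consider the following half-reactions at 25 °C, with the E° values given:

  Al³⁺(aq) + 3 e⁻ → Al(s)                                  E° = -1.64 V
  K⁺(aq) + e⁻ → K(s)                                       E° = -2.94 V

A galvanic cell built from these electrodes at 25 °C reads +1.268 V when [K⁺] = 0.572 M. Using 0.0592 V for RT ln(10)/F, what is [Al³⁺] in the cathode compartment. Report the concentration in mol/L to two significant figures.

0.0045 M

Al³⁺/Al is the cathode, K⁺/K the anode: E°cell = +1.30 V, n = 3.
Overall reaction: Al³⁺(aq) + 3 K(s) → Al(s) + 3 K⁺(aq); Q = [K⁺]^3/[Al³⁺]^1.
From E = E° − (0.0592/n) log Q: log Q = (E° − E)·n/0.0592 = (+1.30 − (+1.268))·3/0.0592 = 1.6216.
So 1·log[Al³⁺] = 3·log(0.572) − log Q = -0.7278 − (1.6216) = -2.3494; [Al³⁺] = 10^(-2.3494) ≈ 0.0045 M.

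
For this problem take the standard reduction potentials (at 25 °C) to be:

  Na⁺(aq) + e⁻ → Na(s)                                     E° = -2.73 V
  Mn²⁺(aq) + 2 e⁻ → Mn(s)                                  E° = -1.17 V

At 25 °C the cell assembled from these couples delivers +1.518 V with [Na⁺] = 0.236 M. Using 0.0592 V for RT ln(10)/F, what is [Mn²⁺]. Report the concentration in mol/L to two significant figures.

Mn²⁺/Mn is the cathode, Na⁺/Na the anode: E°cell = +1.56 V, n = 2.
Overall reaction: Mn²⁺(aq) + 2 Na(s) → Mn(s) + 2 Na⁺(aq); Q = [Na⁺]^2/[Mn²⁺]^1.
From E = E° − (0.0592/n) log Q: log Q = (E° − E)·n/0.0592 = (+1.56 − (+1.518))·2/0.0592 = 1.4189.
So 1·log[Mn²⁺] = 2·log(0.236) − log Q = -1.2542 − (1.4189) = -2.6731; [Mn²⁺] = 10^(-2.6731) ≈ 0.0021 M.

0.0021 M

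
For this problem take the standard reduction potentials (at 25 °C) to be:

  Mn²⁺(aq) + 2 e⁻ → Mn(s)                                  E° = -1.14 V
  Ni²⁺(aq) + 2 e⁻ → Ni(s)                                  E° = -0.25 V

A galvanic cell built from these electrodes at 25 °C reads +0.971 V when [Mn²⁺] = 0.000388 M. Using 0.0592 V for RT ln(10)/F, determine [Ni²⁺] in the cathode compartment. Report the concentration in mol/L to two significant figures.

0.21 M

Ni²⁺/Ni is the cathode, Mn²⁺/Mn the anode: E°cell = +0.89 V, n = 2.
Overall reaction: Ni²⁺(aq) + Mn(s) → Ni(s) + Mn²⁺(aq); Q = [Mn²⁺]^1/[Ni²⁺]^1.
From E = E° − (0.0592/n) log Q: log Q = (E° − E)·n/0.0592 = (+0.89 − (+0.971))·2/0.0592 = -2.7365.
So 1·log[Ni²⁺] = 1·log(0.000388) − log Q = -3.4112 − (-2.7365) = -0.6747; [Ni²⁺] = 10^(-0.6747) ≈ 0.21 M.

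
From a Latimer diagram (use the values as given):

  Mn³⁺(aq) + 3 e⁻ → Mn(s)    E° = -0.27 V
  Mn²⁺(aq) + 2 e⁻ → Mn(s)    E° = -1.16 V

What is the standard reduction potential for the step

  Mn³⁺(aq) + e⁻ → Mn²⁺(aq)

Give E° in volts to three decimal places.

+1.510 V

Sequential free energies add, so n₃E°₃ = n₁E°₁ + n₂E°₂.
With n₃ = 3, and the known step contributing 2×(-1.16) V, the unknown satisfies 1·E° = 3×(-0.27) − 2×(-1.16) = +1.510.
E° = +1.510 / 1 = +1.510 V.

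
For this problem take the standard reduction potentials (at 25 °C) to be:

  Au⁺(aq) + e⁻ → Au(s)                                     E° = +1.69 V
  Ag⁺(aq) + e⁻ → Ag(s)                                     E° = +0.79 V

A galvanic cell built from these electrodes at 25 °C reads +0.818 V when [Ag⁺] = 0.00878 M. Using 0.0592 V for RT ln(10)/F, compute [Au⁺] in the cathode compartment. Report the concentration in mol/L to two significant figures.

0.00036 M

Au⁺/Au is the cathode, Ag⁺/Ag the anode: E°cell = +0.90 V, n = 1.
Overall reaction: Au⁺(aq) + Ag(s) → Au(s) + Ag⁺(aq); Q = [Ag⁺]^1/[Au⁺]^1.
From E = E° − (0.0592/n) log Q: log Q = (E° − E)·n/0.0592 = (+0.90 − (+0.818))·1/0.0592 = 1.3851.
So 1·log[Au⁺] = 1·log(0.00878) − log Q = -2.0565 − (1.3851) = -3.4416; [Au⁺] = 10^(-3.4416) ≈ 0.00036 M.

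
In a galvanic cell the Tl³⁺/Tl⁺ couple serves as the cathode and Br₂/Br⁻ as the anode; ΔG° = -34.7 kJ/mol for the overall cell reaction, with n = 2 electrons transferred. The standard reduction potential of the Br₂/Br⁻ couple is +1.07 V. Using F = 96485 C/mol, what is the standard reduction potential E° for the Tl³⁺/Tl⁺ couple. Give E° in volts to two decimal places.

E°cell = −ΔG°/(nF) = −(-34.7×10³)/((2)(96485)) = +0.180 V.
Since Tl³⁺/Tl⁺ is the cathode and Br₂/Br⁻ the anode, E°cell = E°(Tl³⁺/Tl⁺) − E°(Br₂/Br⁻).
So E°(Tl³⁺/Tl⁺) = E°cell + E°(Br₂/Br⁻) = +0.180 + (+1.07) = +1.25 V.

+1.25 V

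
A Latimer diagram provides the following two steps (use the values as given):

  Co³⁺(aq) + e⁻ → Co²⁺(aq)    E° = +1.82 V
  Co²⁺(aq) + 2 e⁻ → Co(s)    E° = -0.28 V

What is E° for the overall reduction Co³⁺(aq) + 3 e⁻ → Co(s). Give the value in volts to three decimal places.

+0.420 V

Since ΔG° = −nFE° is additive over sequential reductions, n₃E°₃ = n₁E°₁ + n₂E°₂.
E°₃ = (1×+1.82 + 2×-0.28) / 3 = (+1.260) / 3 = +0.420 V.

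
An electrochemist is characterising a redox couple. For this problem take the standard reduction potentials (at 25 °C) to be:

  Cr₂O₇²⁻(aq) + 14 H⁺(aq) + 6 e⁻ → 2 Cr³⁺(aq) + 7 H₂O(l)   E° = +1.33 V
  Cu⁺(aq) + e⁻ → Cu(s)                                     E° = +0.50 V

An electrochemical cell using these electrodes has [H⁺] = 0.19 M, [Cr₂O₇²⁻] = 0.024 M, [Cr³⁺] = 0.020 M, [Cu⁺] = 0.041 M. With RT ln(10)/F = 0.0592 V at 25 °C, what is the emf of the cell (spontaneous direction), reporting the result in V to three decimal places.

+0.830 V

Cr₂O₇²⁻/Cr³⁺ is the cathode (higher E°), Cu⁺/Cu the anode: E°cell = +1.33 − (+0.50) = +0.83 V, n = 6.
Overall: Cr₂O₇²⁻(aq) + 14 H⁺(aq) + 6 Cu(s) → 2 Cr³⁺(aq) + 7 H₂O(l) + 6 Cu⁺(aq)
Q = [Cr³⁺]^2·[Cu⁺]^6 / ([Cr₂O₇²⁻]·[H⁺]^14); log Q = -0.004.
E = E° − (0.0592/n) log Q = +0.83 − (0.0592/6)(-0.004) = +0.830 V.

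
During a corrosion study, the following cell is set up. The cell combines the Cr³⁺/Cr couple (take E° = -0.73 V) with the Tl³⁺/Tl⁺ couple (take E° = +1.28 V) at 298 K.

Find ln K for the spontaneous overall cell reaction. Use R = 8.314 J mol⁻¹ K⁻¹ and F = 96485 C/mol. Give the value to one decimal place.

Cathode: Tl³⁺/Tl⁺; anode: Cr³⁺/Cr. E°cell = (+1.28) − (-0.73) = +2.01 V, with n = 6.
ΔG° = −nFE° = −RT ln K, so ln K = nFE°/(RT) = (6)(96485)(+2.01) / ((8.314)(298)) = 469.657.

469.7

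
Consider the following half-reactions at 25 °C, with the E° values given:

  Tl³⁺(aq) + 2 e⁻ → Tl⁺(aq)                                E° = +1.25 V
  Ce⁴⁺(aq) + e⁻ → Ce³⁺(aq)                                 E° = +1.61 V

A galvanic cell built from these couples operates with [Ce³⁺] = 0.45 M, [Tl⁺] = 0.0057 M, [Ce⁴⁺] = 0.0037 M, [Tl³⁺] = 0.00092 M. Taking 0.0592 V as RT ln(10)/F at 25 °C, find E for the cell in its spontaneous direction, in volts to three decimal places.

+0.260 V

Ce⁴⁺/Ce³⁺ is the cathode (higher E°), Tl³⁺/Tl⁺ the anode: E°cell = +1.61 − (+1.25) = +0.36 V, n = 2.
Overall: 2 Ce⁴⁺(aq) + Tl⁺(aq) → 2 Ce³⁺(aq) + Tl³⁺(aq)
Q = [Ce³⁺]^2·[Tl³⁺] / ([Ce⁴⁺]^2·[Tl⁺]); log Q = 3.378.
E = E° − (0.0592/n) log Q = +0.36 − (0.0592/2)(3.378) = +0.260 V.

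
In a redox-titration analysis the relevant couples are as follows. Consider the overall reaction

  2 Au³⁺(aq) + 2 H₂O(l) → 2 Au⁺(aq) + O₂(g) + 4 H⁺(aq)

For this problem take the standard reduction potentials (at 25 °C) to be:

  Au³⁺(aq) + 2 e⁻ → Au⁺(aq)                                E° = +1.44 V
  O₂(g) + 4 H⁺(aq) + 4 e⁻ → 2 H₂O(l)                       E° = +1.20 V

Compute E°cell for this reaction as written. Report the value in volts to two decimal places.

+0.24 V

The Au³⁺/Au⁺ couple has the higher reduction potential, so it is the cathode; O₂/H₂O is oxidised at the anode.
E°cell = E°(cathode) − E°(anode) = (+1.44) − (+1.20) = +0.24 V.
Since E°cell > 0, the reaction is spontaneous under standard conditions.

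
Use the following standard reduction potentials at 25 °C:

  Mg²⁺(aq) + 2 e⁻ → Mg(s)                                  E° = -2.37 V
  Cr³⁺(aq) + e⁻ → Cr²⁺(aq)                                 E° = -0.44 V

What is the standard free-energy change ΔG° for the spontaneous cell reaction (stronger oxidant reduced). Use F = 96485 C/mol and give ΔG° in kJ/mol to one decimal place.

-372.4 kJ/mol

Cr³⁺/Cr²⁺ (E° = -0.44 V) is the cathode; Mg²⁺/Mg (E° = -2.37 V) is the anode, so E°cell = +1.93 V.
Balancing electrons gives n = 2 (lcm of 1 and 2).
ΔG° = −nFE° = −(2)(96485)(+1.93) = -372,432 J = -372.4 kJ/mol.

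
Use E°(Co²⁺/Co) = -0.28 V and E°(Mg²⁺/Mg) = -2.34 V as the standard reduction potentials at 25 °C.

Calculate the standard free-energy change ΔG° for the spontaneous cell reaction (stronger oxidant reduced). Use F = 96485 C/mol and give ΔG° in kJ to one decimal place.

-397.5 kJ

Co²⁺/Co (E° = -0.28 V) is the cathode; Mg²⁺/Mg (E° = -2.34 V) is the anode, so E°cell = +2.06 V.
Balancing electrons gives n = 2 (lcm of 2 and 2).
ΔG° = −nFE° = −(2)(96485)(+2.06) = -397,518 J = -397.5 kJ.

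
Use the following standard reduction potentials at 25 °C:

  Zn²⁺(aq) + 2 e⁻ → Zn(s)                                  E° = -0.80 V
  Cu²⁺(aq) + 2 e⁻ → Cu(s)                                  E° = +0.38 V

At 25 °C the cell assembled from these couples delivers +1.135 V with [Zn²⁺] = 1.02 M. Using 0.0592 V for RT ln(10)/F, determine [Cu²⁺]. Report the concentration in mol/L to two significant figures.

Cu²⁺/Cu is the cathode, Zn²⁺/Zn the anode: E°cell = +1.18 V, n = 2.
Overall reaction: Cu²⁺(aq) + Zn(s) → Cu(s) + Zn²⁺(aq); Q = [Zn²⁺]^1/[Cu²⁺]^1.
From E = E° − (0.0592/n) log Q: log Q = (E° − E)·n/0.0592 = (+1.18 − (+1.135))·2/0.0592 = 1.5203.
So 1·log[Cu²⁺] = 1·log(1.02) − log Q = 0.0086 − (1.5203) = -1.5117; [Cu²⁺] = 10^(-1.5117) ≈ 0.031 M.

0.031 M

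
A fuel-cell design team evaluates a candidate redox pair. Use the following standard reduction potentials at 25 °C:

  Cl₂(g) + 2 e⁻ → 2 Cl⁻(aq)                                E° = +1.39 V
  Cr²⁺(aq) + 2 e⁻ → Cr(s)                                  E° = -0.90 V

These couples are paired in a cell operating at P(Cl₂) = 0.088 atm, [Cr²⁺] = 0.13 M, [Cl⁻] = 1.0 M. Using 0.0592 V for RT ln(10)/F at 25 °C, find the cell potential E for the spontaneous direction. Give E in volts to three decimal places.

Cl₂/Cl⁻ is the cathode (higher E°), Cr²⁺/Cr the anode: E°cell = +1.39 − (-0.90) = +2.29 V, n = 2.
Overall: Cl₂(g) + Cr(s) → 2 Cl⁻(aq) + Cr²⁺(aq)
Q = [Cl⁻]^2·[Cr²⁺] / (P(Cl₂)); log Q = 0.169.
E = E° − (0.0592/n) log Q = +2.29 − (0.0592/2)(0.169) = +2.285 V.

+2.285 V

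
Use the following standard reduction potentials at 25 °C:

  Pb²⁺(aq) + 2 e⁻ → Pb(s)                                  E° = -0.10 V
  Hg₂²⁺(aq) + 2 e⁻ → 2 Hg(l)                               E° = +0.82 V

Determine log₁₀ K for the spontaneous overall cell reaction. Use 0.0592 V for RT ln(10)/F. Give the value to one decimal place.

31.1

Cathode: Hg₂²⁺/Hg; anode: Pb²⁺/Pb. E°cell = +0.92 V, n = 2.
log K = nE°cell / 0.0592 = (2)(+0.92) / 0.0592 = 31.1.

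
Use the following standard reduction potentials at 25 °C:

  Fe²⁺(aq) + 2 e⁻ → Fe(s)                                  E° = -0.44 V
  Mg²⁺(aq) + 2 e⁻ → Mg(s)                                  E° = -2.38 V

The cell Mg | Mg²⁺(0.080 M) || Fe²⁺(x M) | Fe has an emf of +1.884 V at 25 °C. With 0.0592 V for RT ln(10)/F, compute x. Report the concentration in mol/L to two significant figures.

Fe²⁺/Fe is the cathode, Mg²⁺/Mg the anode: E°cell = +1.94 V, n = 2.
Overall reaction: Fe²⁺(aq) + Mg(s) → Fe(s) + Mg²⁺(aq); Q = [Mg²⁺]^1/[Fe²⁺]^1.
From E = E° − (0.0592/n) log Q: log Q = (E° − E)·n/0.0592 = (+1.94 − (+1.884))·2/0.0592 = 1.8919.
So 1·log[Fe²⁺] = 1·log(0.08) − log Q = -1.0969 − (1.8919) = -2.9888; [Fe²⁺] = 10^(-2.9888) ≈ 0.0010 M.

0.0010 M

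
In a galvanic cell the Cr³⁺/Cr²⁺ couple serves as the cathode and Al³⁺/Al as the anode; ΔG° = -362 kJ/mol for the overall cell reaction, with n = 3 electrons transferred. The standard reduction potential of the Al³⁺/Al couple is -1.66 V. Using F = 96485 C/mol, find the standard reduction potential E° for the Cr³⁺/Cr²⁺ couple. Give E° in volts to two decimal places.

-0.41 V

E°cell = −ΔG°/(nF) = −(-362×10³)/((3)(96485)) = +1.251 V.
Since Cr³⁺/Cr²⁺ is the cathode and Al³⁺/Al the anode, E°cell = E°(Cr³⁺/Cr²⁺) − E°(Al³⁺/Al).
So E°(Cr³⁺/Cr²⁺) = E°cell + E°(Al³⁺/Al) = +1.251 + (-1.66) = -0.41 V.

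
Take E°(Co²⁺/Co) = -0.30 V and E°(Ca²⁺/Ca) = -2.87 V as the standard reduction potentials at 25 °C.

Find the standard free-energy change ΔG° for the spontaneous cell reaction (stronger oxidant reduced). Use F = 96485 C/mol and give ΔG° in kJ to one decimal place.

Co²⁺/Co (E° = -0.30 V) is the cathode; Ca²⁺/Ca (E° = -2.87 V) is the anode, so E°cell = +2.57 V.
Balancing electrons gives n = 2 (lcm of 2 and 2).
ΔG° = −nFE° = −(2)(96485)(+2.57) = -495,933 J = -495.9 kJ.

-495.9 kJ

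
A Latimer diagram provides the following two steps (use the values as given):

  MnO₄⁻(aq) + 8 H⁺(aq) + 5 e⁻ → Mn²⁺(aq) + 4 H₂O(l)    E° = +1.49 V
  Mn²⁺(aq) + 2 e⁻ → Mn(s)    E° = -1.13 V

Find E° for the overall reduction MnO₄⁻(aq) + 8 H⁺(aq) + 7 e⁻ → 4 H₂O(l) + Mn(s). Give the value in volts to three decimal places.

+0.741 V

Adding the free-energy changes (−nFE°) of the two steps gives −n₃FE°₃ = −n₁FE°₁ − n₂FE°₂.
E°₃ = (5×+1.49 + 2×-1.13) / 7 = (+5.190) / 7 = +0.741 V.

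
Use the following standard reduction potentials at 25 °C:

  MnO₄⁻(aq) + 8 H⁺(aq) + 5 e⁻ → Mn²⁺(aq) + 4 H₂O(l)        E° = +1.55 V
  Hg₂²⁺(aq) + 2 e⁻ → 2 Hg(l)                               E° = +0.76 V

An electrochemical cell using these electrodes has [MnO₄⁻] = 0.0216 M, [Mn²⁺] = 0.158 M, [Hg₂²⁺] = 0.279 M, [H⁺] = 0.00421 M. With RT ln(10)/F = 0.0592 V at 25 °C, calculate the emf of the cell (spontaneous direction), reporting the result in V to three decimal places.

MnO₄⁻/Mn²⁺ is the cathode (higher E°), Hg₂²⁺/Hg the anode: E°cell = +1.55 − (+0.76) = +0.79 V, n = 10.
Overall: 2 MnO₄⁻(aq) + 16 H⁺(aq) + 10 Hg(l) → 2 Mn²⁺(aq) + 8 H₂O(l) + 5 Hg₂²⁺(aq)
Q = [Mn²⁺]^2·[Hg₂²⁺]^5 / ([MnO₄⁻]^2·[H⁺]^16); log Q = 36.968.
E = E° − (0.0592/n) log Q = +0.79 − (0.0592/10)(36.968) = +0.571 V.

+0.571 V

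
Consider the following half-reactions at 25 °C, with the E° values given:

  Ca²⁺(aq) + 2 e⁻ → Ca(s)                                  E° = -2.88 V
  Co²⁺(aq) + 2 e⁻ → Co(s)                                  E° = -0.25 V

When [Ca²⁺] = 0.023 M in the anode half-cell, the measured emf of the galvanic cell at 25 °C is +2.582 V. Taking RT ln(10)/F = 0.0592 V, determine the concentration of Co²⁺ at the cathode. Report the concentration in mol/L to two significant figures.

Co²⁺/Co is the cathode, Ca²⁺/Ca the anode: E°cell = +2.63 V, n = 2.
Overall reaction: Co²⁺(aq) + Ca(s) → Co(s) + Ca²⁺(aq); Q = [Ca²⁺]^1/[Co²⁺]^1.
From E = E° − (0.0592/n) log Q: log Q = (E° − E)·n/0.0592 = (+2.63 − (+2.582))·2/0.0592 = 1.6216.
So 1·log[Co²⁺] = 1·log(0.023) − log Q = -1.6383 − (1.6216) = -3.2599; [Co²⁺] = 10^(-3.2599) ≈ 0.00055 M.

0.00055 M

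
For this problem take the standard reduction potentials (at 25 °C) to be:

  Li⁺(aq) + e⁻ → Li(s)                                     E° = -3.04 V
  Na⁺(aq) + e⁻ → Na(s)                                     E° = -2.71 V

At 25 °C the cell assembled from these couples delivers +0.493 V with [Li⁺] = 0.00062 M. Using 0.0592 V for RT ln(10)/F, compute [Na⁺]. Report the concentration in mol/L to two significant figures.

0.35 M

Na⁺/Na is the cathode, Li⁺/Li the anode: E°cell = +0.33 V, n = 1.
Overall reaction: Na⁺(aq) + Li(s) → Na(s) + Li⁺(aq); Q = [Li⁺]^1/[Na⁺]^1.
From E = E° − (0.0592/n) log Q: log Q = (E° − E)·n/0.0592 = (+0.33 − (+0.493))·1/0.0592 = -2.7534.
So 1·log[Na⁺] = 1·log(0.00062) − log Q = -3.2076 − (-2.7534) = -0.4542; [Na⁺] = 10^(-0.4542) ≈ 0.35 M.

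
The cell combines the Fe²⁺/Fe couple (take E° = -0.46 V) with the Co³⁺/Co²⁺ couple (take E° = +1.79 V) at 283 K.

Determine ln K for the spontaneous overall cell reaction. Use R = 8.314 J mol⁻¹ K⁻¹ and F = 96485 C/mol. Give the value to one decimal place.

184.5

Cathode: Co³⁺/Co²⁺; anode: Fe²⁺/Fe. E°cell = (+1.79) − (-0.46) = +2.25 V, with n = 2.
ΔG° = −nFE° = −RT ln K, so ln K = nFE°/(RT) = (2)(96485)(+2.25) / ((8.314)(283)) = 184.534.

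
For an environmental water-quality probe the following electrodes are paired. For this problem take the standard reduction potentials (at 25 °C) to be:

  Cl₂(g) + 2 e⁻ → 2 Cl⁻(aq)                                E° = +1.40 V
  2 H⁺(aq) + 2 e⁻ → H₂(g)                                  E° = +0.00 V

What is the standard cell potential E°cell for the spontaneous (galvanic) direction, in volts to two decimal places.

+1.40 V

The Cl₂/Cl⁻ couple has the higher reduction potential, so it is the cathode; H⁺/H₂ is oxidised at the anode.
E°cell = E°(cathode) − E°(anode) = (+1.40) − (+0.00) = +1.40 V.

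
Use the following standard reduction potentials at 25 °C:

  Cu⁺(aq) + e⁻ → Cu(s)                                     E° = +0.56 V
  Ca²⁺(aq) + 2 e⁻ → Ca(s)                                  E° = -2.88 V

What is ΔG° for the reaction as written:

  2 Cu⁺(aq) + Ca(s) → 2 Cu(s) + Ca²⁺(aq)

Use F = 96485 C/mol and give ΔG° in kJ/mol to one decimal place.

As written, Cu⁺/Cu is reduced (cathode) and Ca²⁺/Ca is oxidised (anode), so E°cell = (+0.56) − (-2.88) = +3.44 V.
Balancing electrons gives n = 2.
ΔG° = −nFE° = −(2)(96485)(+3.44) = -663,817 J = -663.8 kJ/mol.

-663.8 kJ/mol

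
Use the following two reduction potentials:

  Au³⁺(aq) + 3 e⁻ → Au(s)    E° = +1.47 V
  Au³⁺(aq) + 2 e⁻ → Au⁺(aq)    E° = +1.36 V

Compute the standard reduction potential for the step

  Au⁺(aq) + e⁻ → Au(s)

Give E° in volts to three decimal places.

Sequential free energies add, so n₃E°₃ = n₁E°₁ + n₂E°₂.
With n₃ = 3, and the known step contributing 2×(+1.36) V, the unknown satisfies 1·E° = 3×(+1.47) − 2×(+1.36) = +1.690.
E° = +1.690 / 1 = +1.690 V.

+1.690 V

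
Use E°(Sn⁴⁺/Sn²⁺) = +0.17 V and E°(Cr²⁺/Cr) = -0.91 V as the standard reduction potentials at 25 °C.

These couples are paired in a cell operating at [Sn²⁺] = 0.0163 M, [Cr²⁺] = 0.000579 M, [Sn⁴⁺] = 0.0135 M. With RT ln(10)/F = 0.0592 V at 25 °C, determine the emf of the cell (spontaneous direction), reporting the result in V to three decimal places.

Sn⁴⁺/Sn²⁺ is the cathode (higher E°), Cr²⁺/Cr the anode: E°cell = +0.17 − (-0.91) = +1.08 V, n = 2.
Overall: Sn⁴⁺(aq) + Cr(s) → Sn²⁺(aq) + Cr²⁺(aq)
Q = [Sn²⁺]·[Cr²⁺] / ([Sn⁴⁺]); log Q = -3.155.
E = E° − (0.0592/n) log Q = +1.08 − (0.0592/2)(-3.155) = +1.173 V.

+1.173 V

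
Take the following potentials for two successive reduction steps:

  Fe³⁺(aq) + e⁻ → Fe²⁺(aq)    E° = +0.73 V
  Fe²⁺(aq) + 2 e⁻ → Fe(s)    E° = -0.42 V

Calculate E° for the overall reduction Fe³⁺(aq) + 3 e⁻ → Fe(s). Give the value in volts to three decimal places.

-0.037 V

Standard free energies of sequential steps add: ΔG°₃ = ΔG°₁ + ΔG°₂, so n₃E°₃ = n₁E°₁ + n₂E°₂.
E°₃ = (1×+0.73 + 2×-0.42) / 3 = (-0.110) / 3 = -0.037 V.
E° values themselves are not directly additive — weighting by electron count is essential.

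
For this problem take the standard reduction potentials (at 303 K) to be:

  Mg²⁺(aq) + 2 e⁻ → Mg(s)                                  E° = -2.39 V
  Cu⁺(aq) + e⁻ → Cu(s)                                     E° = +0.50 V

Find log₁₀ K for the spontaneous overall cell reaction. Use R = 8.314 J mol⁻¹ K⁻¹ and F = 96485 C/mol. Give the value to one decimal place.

96.1

Cathode: Cu⁺/Cu; anode: Mg²⁺/Mg. E°cell = (+0.50) − (-2.39) = +2.89 V, with n = 2.
ΔG° = −nFE° = −RT ln K, so ln K = nFE°/(RT) = (2)(96485)(+2.89) / ((8.314)(303)) = 221.378.
log₁₀ K = 221.378 / ln 10 = 96.1.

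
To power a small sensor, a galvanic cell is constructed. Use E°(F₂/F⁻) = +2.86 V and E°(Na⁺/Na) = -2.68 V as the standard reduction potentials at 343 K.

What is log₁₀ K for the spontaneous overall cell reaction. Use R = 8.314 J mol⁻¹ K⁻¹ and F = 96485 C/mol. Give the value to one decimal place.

Cathode: F₂/F⁻; anode: Na⁺/Na. E°cell = (+2.86) − (-2.68) = +5.54 V, with n = 2.
ΔG° = −nFE° = −RT ln K, so ln K = nFE°/(RT) = (2)(96485)(+5.54) / ((8.314)(343)) = 374.883.
log₁₀ K = 374.883 / ln 10 = 162.8.

162.8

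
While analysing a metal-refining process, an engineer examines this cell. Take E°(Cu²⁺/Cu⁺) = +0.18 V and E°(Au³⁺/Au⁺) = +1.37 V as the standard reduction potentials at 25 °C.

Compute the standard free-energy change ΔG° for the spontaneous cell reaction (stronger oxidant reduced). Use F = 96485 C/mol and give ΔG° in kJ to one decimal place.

Au³⁺/Au⁺ (E° = +1.37 V) is the cathode; Cu²⁺/Cu⁺ (E° = +0.18 V) is the anode, so E°cell = +1.19 V.
Balancing electrons gives n = 2 (lcm of 2 and 1).
ΔG° = −nFE° = −(2)(96485)(+1.19) = -229,634 J = -229.6 kJ.

-229.6 kJ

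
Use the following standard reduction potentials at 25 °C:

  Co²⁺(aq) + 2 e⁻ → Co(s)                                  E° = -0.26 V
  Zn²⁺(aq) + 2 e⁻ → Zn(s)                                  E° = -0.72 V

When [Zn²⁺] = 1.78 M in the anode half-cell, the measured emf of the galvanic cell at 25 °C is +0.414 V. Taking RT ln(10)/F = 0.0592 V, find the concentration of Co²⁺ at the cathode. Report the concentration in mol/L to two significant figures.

0.050 M

Co²⁺/Co is the cathode, Zn²⁺/Zn the anode: E°cell = +0.46 V, n = 2.
Overall reaction: Co²⁺(aq) + Zn(s) → Co(s) + Zn²⁺(aq); Q = [Zn²⁺]^1/[Co²⁺]^1.
From E = E° − (0.0592/n) log Q: log Q = (E° − E)·n/0.0592 = (+0.46 − (+0.414))·2/0.0592 = 1.5541.
So 1·log[Co²⁺] = 1·log(1.78) − log Q = 0.2504 − (1.5541) = -1.3037; [Co²⁺] = 10^(-1.3037) ≈ 0.050 M.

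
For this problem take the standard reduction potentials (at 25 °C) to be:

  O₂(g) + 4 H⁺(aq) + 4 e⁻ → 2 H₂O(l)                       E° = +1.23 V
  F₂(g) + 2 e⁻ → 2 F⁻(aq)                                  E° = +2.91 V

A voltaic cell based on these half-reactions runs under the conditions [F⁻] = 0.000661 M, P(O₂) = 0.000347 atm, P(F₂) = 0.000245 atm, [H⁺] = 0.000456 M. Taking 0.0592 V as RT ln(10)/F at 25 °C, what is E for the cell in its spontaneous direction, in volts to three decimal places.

F₂/F⁻ is the cathode (higher E°), O₂/H₂O the anode: E°cell = +2.91 − (+1.23) = +1.68 V, n = 4.
Overall: 2 F₂(g) + 2 H₂O(l) → 4 F⁻(aq) + O₂(g) + 4 H⁺(aq)
Q = [F⁻]^4·P(O₂)·[H⁺]^4 / (P(F₂)^2); log Q = -22.321.
E = E° − (0.0592/n) log Q = +1.68 − (0.0592/4)(-22.321) = +2.010 V.

+2.010 V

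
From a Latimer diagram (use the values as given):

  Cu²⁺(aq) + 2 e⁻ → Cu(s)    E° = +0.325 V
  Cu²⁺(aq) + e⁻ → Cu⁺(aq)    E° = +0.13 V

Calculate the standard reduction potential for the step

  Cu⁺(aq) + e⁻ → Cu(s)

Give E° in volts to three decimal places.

+0.520 V

Sequential free energies add, so n₃E°₃ = n₁E°₁ + n₂E°₂.
With n₃ = 2, and the known step contributing 1×(+0.13) V, the unknown satisfies 1·E° = 2×(+0.325) − 1×(+0.13) = +0.520.
E° = +0.520 / 1 = +0.520 V.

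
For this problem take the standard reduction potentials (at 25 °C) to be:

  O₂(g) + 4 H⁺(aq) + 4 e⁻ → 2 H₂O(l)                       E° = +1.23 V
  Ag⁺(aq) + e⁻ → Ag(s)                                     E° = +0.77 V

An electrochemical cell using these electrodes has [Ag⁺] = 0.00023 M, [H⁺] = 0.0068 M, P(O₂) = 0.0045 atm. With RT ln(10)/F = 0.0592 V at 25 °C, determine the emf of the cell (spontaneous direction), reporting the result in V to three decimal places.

+0.512 V

O₂/H₂O is the cathode (higher E°), Ag⁺/Ag the anode: E°cell = +1.23 − (+0.77) = +0.46 V, n = 4.
Overall: O₂(g) + 4 H⁺(aq) + 4 Ag(s) → 2 H₂O(l) + 4 Ag⁺(aq)
Q = [Ag⁺]^4 / (P(O₂)·[H⁺]^4); log Q = -3.536.
E = E° − (0.0592/n) log Q = +0.46 − (0.0592/4)(-3.536) = +0.512 V.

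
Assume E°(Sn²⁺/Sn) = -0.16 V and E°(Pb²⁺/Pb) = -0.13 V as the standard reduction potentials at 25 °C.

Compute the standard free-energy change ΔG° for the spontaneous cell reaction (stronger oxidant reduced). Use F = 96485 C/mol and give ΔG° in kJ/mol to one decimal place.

Pb²⁺/Pb (E° = -0.13 V) is the cathode; Sn²⁺/Sn (E° = -0.16 V) is the anode, so E°cell = +0.03 V.
Balancing electrons gives n = 2 (lcm of 2 and 2).
ΔG° = −nFE° = −(2)(96485)(+0.03) = -5,789 J = -5.8 kJ/mol.

-5.8 kJ/mol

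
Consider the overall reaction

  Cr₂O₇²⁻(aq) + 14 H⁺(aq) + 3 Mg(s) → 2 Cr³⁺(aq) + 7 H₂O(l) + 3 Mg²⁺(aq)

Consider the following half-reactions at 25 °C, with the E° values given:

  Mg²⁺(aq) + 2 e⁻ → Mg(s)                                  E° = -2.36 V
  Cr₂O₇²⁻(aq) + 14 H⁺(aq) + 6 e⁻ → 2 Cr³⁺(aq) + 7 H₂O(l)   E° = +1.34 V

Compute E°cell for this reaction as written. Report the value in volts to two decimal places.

+3.70 V

The Cr₂O₇²⁻/Cr³⁺ couple has the higher reduction potential, so it is the cathode; Mg²⁺/Mg is oxidised at the anode.
E°cell = E°(cathode) − E°(anode) = (+1.34) − (-2.36) = +3.70 V.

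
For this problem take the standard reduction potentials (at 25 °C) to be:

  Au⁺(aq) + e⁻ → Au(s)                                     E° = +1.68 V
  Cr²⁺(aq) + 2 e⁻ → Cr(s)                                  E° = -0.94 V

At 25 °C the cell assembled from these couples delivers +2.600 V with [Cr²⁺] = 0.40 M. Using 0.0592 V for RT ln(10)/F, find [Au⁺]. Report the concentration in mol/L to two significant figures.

0.29 M

Au⁺/Au is the cathode, Cr²⁺/Cr the anode: E°cell = +2.62 V, n = 2.
Overall reaction: 2 Au⁺(aq) + Cr(s) → 2 Au(s) + Cr²⁺(aq); Q = [Cr²⁺]^1/[Au⁺]^2.
From E = E° − (0.0592/n) log Q: log Q = (E° − E)·n/0.0592 = (+2.62 − (+2.600))·2/0.0592 = 0.6757.
So 2·log[Au⁺] = 1·log(0.4) − log Q = -0.3979 − (0.6757) = -1.0736; log[Au⁺] = -1.0736 / 2 = -0.5368; [Au⁺] = 10^(-0.5368) ≈ 0.29 M.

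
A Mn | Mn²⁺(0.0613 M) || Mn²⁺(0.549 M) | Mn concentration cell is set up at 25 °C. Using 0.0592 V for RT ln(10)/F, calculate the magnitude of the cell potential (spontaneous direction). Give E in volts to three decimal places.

For a concentration cell E°cell = 0. The 0.549 M side is the cathode (reduction is favoured where [Mn²⁺] is higher).
With n = 2, E = −(0.0592/2) log([Mn²⁺]ₐₙ/[Mn²⁺]꜀ₐₜ) = −(0.0592/2) log(0.0613/0.549) = −(0.0592/2)(-0.952) = +0.028 V.

+0.028 V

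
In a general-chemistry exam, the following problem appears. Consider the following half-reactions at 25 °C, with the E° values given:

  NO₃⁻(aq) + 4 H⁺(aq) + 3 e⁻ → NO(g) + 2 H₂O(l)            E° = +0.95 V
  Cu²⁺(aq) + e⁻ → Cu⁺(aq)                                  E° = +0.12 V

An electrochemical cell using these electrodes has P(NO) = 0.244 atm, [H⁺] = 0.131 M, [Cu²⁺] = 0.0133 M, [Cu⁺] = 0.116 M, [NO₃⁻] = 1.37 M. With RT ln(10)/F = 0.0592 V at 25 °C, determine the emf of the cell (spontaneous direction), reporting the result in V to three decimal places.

NO₃⁻/NO is the cathode (higher E°), Cu²⁺/Cu⁺ the anode: E°cell = +0.95 − (+0.12) = +0.83 V, n = 3.
Overall: NO₃⁻(aq) + 4 H⁺(aq) + 3 Cu⁺(aq) → NO(g) + 2 H₂O(l) + 3 Cu²⁺(aq)
Q = P(NO)·[Cu²⁺]^3 / ([NO₃⁻]·[H⁺]^4·[Cu⁺]^3); log Q = -0.040.
E = E° − (0.0592/n) log Q = +0.83 − (0.0592/3)(-0.040) = +0.831 V.

+0.831 V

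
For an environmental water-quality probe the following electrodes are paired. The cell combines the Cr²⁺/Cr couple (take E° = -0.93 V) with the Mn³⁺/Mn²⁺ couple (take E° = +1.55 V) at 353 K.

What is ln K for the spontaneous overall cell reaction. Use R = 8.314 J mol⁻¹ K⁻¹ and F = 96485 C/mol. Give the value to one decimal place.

Cathode: Mn³⁺/Mn²⁺; anode: Cr²⁺/Cr. E°cell = (+1.55) − (-0.93) = +2.48 V, with n = 2.
ΔG° = −nFE° = −RT ln K, so ln K = nFE°/(RT) = (2)(96485)(+2.48) / ((8.314)(353)) = 163.063.

163.1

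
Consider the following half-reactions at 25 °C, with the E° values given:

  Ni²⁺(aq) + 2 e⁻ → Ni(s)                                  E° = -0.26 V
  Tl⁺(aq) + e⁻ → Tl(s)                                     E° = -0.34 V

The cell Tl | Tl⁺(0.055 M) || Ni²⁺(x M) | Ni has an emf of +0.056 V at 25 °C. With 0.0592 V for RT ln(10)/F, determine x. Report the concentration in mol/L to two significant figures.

0.00047 M

Ni²⁺/Ni is the cathode, Tl⁺/Tl the anode: E°cell = +0.08 V, n = 2.
Overall reaction: Ni²⁺(aq) + 2 Tl(s) → Ni(s) + 2 Tl⁺(aq); Q = [Tl⁺]^2/[Ni²⁺]^1.
From E = E° − (0.0592/n) log Q: log Q = (E° − E)·n/0.0592 = (+0.08 − (+0.056))·2/0.0592 = 0.8108.
So 1·log[Ni²⁺] = 2·log(0.055) − log Q = -2.5193 − (0.8108) = -3.3301; [Ni²⁺] = 10^(-3.3301) ≈ 0.00047 M.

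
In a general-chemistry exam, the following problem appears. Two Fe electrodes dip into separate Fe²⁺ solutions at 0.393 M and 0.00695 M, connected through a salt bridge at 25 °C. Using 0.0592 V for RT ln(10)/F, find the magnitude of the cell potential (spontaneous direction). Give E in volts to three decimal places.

+0.052 V

For a concentration cell E°cell = 0. The 0.393 M side is the cathode (reduction is favoured where [Fe²⁺] is higher).
With n = 2, E = −(0.0592/2) log([Fe²⁺]ₐₙ/[Fe²⁺]꜀ₐₜ) = −(0.0592/2) log(0.00695/0.393) = −(0.0592/2)(-1.752) = +0.052 V.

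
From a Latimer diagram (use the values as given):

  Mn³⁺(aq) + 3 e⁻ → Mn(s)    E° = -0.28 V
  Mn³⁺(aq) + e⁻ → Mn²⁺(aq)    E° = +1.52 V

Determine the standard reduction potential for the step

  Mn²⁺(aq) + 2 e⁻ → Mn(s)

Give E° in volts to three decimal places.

Sequential free energies add, so n₃E°₃ = n₁E°₁ + n₂E°₂.
With n₃ = 3, and the known step contributing 1×(+1.52) V, the unknown satisfies 2·E° = 3×(-0.28) − 1×(+1.52) = -2.360.
E° = -2.360 / 2 = -1.180 V.

-1.180 V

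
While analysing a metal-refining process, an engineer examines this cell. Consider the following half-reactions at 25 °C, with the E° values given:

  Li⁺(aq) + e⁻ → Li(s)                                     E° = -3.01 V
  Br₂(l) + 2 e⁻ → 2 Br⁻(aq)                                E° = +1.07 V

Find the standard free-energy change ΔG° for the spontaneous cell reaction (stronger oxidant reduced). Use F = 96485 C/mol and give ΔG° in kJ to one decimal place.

-787.3 kJ

Br₂/Br⁻ (E° = +1.07 V) is the cathode; Li⁺/Li (E° = -3.01 V) is the anode, so E°cell = +4.08 V.
Balancing electrons gives n = 2 (lcm of 2 and 1).
ΔG° = −nFE° = −(2)(96485)(+4.08) = -787,318 J = -787.3 kJ.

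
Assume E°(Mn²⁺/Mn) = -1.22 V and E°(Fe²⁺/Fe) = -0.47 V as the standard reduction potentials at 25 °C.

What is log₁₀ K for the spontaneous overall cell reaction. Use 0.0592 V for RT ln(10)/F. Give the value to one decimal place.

25.3

Cathode: Fe²⁺/Fe; anode: Mn²⁺/Mn. E°cell = +0.75 V, n = 2.
log K = nE°cell / 0.0592 = (2)(+0.75) / 0.0592 = 25.3.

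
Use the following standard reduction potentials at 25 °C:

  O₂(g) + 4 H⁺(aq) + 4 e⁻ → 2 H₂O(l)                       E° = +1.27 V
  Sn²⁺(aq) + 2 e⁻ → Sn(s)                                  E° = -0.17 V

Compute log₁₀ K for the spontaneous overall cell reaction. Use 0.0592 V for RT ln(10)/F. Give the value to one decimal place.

Cathode: O₂/H₂O; anode: Sn²⁺/Sn. E°cell = +1.44 V, n = 4.
log K = nE°cell / 0.0592 = (4)(+1.44) / 0.0592 = 97.3.

97.3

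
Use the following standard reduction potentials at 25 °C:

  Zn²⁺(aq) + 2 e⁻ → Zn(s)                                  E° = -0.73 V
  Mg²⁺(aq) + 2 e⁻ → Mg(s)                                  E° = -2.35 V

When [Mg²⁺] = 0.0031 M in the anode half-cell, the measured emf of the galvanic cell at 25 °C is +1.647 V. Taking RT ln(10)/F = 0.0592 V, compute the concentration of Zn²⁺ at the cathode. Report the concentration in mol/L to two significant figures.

0.025 M

Zn²⁺/Zn is the cathode, Mg²⁺/Mg the anode: E°cell = +1.62 V, n = 2.
Overall reaction: Zn²⁺(aq) + Mg(s) → Zn(s) + Mg²⁺(aq); Q = [Mg²⁺]^1/[Zn²⁺]^1.
From E = E° − (0.0592/n) log Q: log Q = (E° − E)·n/0.0592 = (+1.62 − (+1.647))·2/0.0592 = -0.9122.
So 1·log[Zn²⁺] = 1·log(0.0031) − log Q = -2.5086 − (-0.9122) = -1.5964; [Zn²⁺] = 10^(-1.5964) ≈ 0.025 M.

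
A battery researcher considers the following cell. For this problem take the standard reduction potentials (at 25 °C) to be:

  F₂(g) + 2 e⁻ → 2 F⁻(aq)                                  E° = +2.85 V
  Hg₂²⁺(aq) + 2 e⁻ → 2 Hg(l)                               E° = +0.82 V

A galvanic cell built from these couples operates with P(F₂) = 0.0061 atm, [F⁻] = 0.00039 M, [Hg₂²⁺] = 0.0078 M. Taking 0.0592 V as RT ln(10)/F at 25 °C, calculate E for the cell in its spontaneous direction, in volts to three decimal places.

+2.229 V

F₂/F⁻ is the cathode (higher E°), Hg₂²⁺/Hg the anode: E°cell = +2.85 − (+0.82) = +2.03 V, n = 2.
Overall: F₂(g) + 2 Hg(l) → 2 F⁻(aq) + Hg₂²⁺(aq)
Q = [F⁻]^2·[Hg₂²⁺] / (P(F₂)); log Q = -6.711.
E = E° − (0.0592/n) log Q = +2.03 − (0.0592/2)(-6.711) = +2.229 V.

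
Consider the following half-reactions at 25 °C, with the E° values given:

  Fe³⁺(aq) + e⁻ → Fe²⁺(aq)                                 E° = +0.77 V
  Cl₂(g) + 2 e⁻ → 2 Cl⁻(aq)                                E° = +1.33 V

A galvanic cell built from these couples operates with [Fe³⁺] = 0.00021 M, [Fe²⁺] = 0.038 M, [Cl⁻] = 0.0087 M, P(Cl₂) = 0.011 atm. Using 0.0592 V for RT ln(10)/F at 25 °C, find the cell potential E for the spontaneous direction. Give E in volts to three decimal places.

+0.758 V

Cl₂/Cl⁻ is the cathode (higher E°), Fe³⁺/Fe²⁺ the anode: E°cell = +1.33 − (+0.77) = +0.56 V, n = 2.
Overall: Cl₂(g) + 2 Fe²⁺(aq) → 2 Cl⁻(aq) + 2 Fe³⁺(aq)
Q = [Cl⁻]^2·[Fe³⁺]^2 / (P(Cl₂)·[Fe²⁺]^2); log Q = -6.677.
E = E° − (0.0592/n) log Q = +0.56 − (0.0592/2)(-6.677) = +0.758 V.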